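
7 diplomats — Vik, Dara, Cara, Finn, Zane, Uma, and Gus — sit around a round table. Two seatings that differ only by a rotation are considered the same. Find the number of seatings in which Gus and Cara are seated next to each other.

Glue Gus and Cara into a block (2 internal orders). Seating 6 units around a circle gives (5)! arrangements.
So 2 × (5)! = 2 × 120 = 240.

240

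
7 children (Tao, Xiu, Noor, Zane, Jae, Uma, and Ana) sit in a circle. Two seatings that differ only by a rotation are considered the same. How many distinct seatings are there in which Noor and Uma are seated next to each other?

Glue Noor and Uma into a block (2 internal orders). Seating 6 units around a circle gives (5)! arrangements.
So 2 × (5)! = 2 × 120 = 240.

240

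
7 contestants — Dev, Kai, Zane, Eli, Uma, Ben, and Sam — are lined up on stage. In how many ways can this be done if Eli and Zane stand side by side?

Place the 5 others and the Eli-Zane pair as 6 objects in a line; the pair has 2 internal arrangements.
That gives 2 × 6! = 2 × 720 = 1440.

1440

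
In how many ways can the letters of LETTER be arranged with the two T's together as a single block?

Treat the 2 copies of T as a single block. The multiset to arrange is then {TT, E, E, L, R}, 5 items in all.
That gives (5)!/(2!) = 60 arrangements.

60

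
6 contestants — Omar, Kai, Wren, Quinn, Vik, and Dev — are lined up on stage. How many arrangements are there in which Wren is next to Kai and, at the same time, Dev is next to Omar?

Treat {Wren,Kai} as one block (2 orders) and {Dev,Omar} as another (2 orders).
That leaves 4 units to arrange: 2 × 2 × 4! = 4 × 24 = 96.

96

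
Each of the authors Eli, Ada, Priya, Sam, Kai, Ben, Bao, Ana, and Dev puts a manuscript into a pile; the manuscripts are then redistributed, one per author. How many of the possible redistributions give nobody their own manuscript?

Count assignments avoiding every fixed point. For any j of the 9 authors fixed to their own manuscript, the other 9−j can be arranged in (9−j)! ways.
By inclusion–exclusion this is Σ_{j=0}^{9} (−1)^j C(9,j)·(9−j)!.
Computing: 362880 − 362880 + 181440 − 60480 + 15120 − 3024 + 504 − 72 + 9 − 1 = 133496.

133496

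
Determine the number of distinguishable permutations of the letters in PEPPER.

60

PEPPER has 6 letters with E appearing twice and P appearing 3 times.
The number of distinct arrangements is 6!/(3!·2!) = 720/12 = 60.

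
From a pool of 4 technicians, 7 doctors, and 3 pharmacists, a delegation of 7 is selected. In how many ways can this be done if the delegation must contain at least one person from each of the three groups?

2982

Total 7-person selections from all 14: C(14,7) = 3432.
Selections missing a whole group: no technicians → C(10,7) = 120; no doctors → C(7,7) = 1; no pharmacists → C(11,7) = 330.
Add back selections omitting two groups (i.e. drawn from a single group): C(4,7) + C(7,7) + C(3,7) = 1.
By inclusion–exclusion: 3432 − 451 + 1 = 2982.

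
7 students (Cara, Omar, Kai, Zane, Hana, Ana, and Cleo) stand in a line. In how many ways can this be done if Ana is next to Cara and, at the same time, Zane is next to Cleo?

Treat {Ana,Cara} as one block (2 orders) and {Zane,Cleo} as another (2 orders).
That leaves 5 units to arrange: 2 × 2 × 5! = 4 × 120 = 480.

480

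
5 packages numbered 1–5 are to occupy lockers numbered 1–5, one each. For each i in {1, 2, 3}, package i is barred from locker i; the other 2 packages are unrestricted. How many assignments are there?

Let Aᵢ (for i ∈ {1, 2, 3}) be the placements that put package i in its forbidden locker. Any j of these fix j positions, leaving (5−j)! ways to fill the rest, and there are C(3,j) ways to pick which j.
By inclusion–exclusion, the number of valid placements is Σ_{j=0}^{3} (−1)^j C(3,j)·(5−j)!.
Computing: 120 − 72 + 18 − 2 = 64.

64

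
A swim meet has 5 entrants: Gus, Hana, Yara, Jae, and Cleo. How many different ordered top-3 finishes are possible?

This is an ordered selection of 3 from 5: P(5,3).
That gives 5 × 4 × 3 = 60.

60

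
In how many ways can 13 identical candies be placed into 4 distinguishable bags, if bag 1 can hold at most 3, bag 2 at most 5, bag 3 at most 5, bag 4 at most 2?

10

Ignoring the caps, the number of non-negative solutions to x_1+…+x_4 = 13 is C(16,3) = 560.
Subtract solutions that violate a single cap (substitute x_i' = x_i − (cap_i+1)): x_1 ≥ 4 gives C(12,3) = 220; x_2 ≥ 6 gives C(10,3) = 120; x_3 ≥ 6 gives C(10,3) = 120; x_4 ≥ 3 gives C(13,3) = 286. Together 746.
Add back pairs where two caps are both exceeded: 20 + 20 + 84 + 4 + 35 + 35 = 198.
Subtract triples: 0 + 1 + 1 + 0 = 2.
By inclusion–exclusion the count is 560 − 746 + 198 − 2 = 10.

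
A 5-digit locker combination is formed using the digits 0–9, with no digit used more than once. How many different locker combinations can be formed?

With no repetition, fill the 5 digits in order: 10 choices, then 9, down to 6.
That product is 10 × 9 × 8 × 7 × 6 = 30240.

30240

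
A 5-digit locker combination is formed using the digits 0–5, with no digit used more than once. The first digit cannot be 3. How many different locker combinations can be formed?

The first digit has 6−1 = 5 choices (anything except 3).
The remaining 4 digits are filled from the other 5 symbols without repetition: 5 × 4 × 3 × 2 = 120.
Total: 5 × 120 = 600.

600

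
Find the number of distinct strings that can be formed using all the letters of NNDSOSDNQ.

The 9 letters of NNDSOSDNQ have repeats: D appearing twice, N appearing 3 times, and S appearing twice.
So there are 9! / (3!·2!·2!) = 15120 distinguishable arrangements.

15120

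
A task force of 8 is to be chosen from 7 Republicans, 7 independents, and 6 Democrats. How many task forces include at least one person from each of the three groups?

120393

Unrestricted: C(20,8) = 125970 ways to pick any 8 of the 20.
Selections missing a whole group: no Republicans → C(13,8) = 1287; no independents → C(13,8) = 1287; no Democrats → C(14,8) = 3003.
Add back selections omitting two groups (i.e. drawn from a single group): C(7,8) + C(7,8) + C(6,8) = 0.
By inclusion–exclusion: 125970 − 5577 + 0 = 120393.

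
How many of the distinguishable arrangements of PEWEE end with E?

12

With the last slot taken by E, it remains to arrange the other 4 letters (PWEE).
Those 4 letters have E appearing twice, giving (4)!/(2!) = 12.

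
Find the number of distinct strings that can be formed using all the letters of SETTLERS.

5040

Letter multiplicities in SETTLERS: E×2, L×1, R×1, S×2, T×2.
Dividing 8! = 40320 by 2!·2!·2! = 8 for the repeated letters gives 5040.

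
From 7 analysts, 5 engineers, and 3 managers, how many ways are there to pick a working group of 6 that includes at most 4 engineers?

4995

Split by how many engineers are chosen (0 through 4).
Sum: C(5,0)·C(10,6) + C(5,1)·C(10,5) + C(5,2)·C(10,4) + C(5,3)·C(10,3) + C(5,4)·C(10,2) = 210 + 1260 + 2100 + 1200 + 225 = 4995.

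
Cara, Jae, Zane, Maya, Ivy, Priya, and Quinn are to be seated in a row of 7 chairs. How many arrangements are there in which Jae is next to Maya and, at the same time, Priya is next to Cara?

Treat {Jae,Maya} as one block (2 orders) and {Priya,Cara} as another (2 orders).
That leaves 5 units to arrange: 2 × 2 × 5! = 4 × 120 = 480.

480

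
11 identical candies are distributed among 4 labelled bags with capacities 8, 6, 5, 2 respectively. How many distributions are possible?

112

By stars and bars, unrestricted non-negative solutions to x_1+…+x_4 = 11 number C(11+3,3) = 364.
Subtract solutions that violate a single cap (substitute x_i' = x_i − (cap_i+1)): x_1 ≥ 9 gives C(5,3) = 10; x_2 ≥ 7 gives C(7,3) = 35; x_3 ≥ 6 gives C(8,3) = 56; x_4 ≥ 3 gives C(11,3) = 165. Together 266.
Add back pairs where two caps are both exceeded: 0 + 0 + 0 + 0 + 4 + 10 = 14.
By inclusion–exclusion the count is 364 − 266 + 14 = 112.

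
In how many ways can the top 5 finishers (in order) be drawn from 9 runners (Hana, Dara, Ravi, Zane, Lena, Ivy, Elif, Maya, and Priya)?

15120

This is an ordered selection of 5 from 9: P(9,5).
That gives 9 × 8 × 7 × 6 × 5 = 15120.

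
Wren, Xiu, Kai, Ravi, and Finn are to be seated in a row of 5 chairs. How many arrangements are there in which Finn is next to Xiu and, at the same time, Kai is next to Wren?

24

Treat {Finn,Xiu} as one block (2 orders) and {Kai,Wren} as another (2 orders).
That leaves 3 units to arrange: 2 × 2 × 3! = 4 × 6 = 24.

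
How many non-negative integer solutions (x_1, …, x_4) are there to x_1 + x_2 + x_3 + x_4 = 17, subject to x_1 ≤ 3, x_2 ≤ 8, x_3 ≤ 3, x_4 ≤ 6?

Without the upper bounds there are C(20,3) = 1140 ways to split 17 among 4 variables.
Subtract solutions that violate a single cap (substitute x_i' = x_i − (cap_i+1)): x_1 ≥ 4 gives C(16,3) = 560; x_2 ≥ 9 gives C(11,3) = 165; x_3 ≥ 4 gives C(16,3) = 560; x_4 ≥ 7 gives C(13,3) = 286. Together 1571.
Add back pairs where two caps are both exceeded: 35 + 220 + 84 + 35 + 4 + 84 = 462.
Subtract triples: 1 + 0 + 10 + 0 = 11.
By inclusion–exclusion the count is 1140 − 1571 + 462 − 11 = 20.

20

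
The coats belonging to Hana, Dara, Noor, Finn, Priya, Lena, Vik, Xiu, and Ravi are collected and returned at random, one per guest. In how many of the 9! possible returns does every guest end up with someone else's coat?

Count assignments avoiding every fixed point. For any j of the 9 guests fixed to their own coat, the other 9−j can be arranged in (9−j)! ways.
By inclusion–exclusion this is Σ_{j=0}^{9} (−1)^j C(9,j)·(9−j)!.
Computing: 362880 − 362880 + 181440 − 60480 + 15120 − 3024 + 504 − 72 + 9 − 1 = 133496.

133496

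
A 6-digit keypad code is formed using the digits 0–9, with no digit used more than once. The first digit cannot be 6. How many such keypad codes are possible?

136080

The first digit has 10−1 = 9 choices (anything except 6).
The remaining 5 digits are filled from the other 9 symbols without repetition: 9 × 8 × 7 × 6 × 5 = 15120.
Total: 9 × 15120 = 136080.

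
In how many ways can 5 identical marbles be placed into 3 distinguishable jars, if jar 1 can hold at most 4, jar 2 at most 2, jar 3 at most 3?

Ignoring the caps, the number of non-negative solutions to x_1+…+x_3 = 5 is C(7,2) = 21.
Subtract solutions that violate a single cap (substitute x_i' = x_i − (cap_i+1)): x_1 ≥ 5 gives C(2,2) = 1; x_2 ≥ 3 gives C(4,2) = 6; x_3 ≥ 4 gives C(3,2) = 3. Together 10.
No two caps can be exceeded simultaneously, so the pair terms are all 0.
By inclusion–exclusion the count is 21 − 10 + 0 = 11.

11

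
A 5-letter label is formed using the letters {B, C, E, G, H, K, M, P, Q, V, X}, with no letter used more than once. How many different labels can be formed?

55440

With no repetition, fill the 5 letters in order: 11 choices, then 10, down to 7.
That product is 11 × 10 × 9 × 8 × 7 = 55440.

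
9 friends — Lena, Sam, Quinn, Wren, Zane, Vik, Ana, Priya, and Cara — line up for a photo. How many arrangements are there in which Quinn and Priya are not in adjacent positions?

282240

Of the 9! = 362880 arrangements, those with Quinn and Priya adjacent number 2 × 8! = 80640 (treat the pair as a block with 2 internal orders).
So 362880 − 80640 = 282240 arrangements keep them apart.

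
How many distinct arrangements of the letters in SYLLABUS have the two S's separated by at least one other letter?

7560

There are 8!/(2!·2!) = 10080 arrangements of SYLLABUS in total.
If the two S's are adjacent, glue them into one block, leaving 7 items to arrange: (7)!/(2!) = 2520 ways.
Hence 10080 − 2520 = 7560.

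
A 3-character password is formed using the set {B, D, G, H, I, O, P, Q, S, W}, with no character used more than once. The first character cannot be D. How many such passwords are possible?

648

The first character has 10−1 = 9 choices (anything except D).
The remaining 2 characters are filled from the other 9 symbols without repetition: 9 × 8 = 72.
Total: 9 × 72 = 648.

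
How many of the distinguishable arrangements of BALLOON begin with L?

With the first slot taken by L, it remains to arrange the other 6 letters (BALOON).
Those 6 letters have O appearing twice, giving (6)!/(2!) = 360.

360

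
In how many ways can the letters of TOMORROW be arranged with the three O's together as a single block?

Treat the 3 copies of O as a single block. The multiset to arrange is then {OOO, M, R, R, T, W}, 6 items in all.
That gives (6)!/(2!) = 360 arrangements.

360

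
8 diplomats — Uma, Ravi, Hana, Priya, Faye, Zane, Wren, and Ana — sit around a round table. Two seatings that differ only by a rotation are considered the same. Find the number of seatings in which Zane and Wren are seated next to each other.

1440

Treat {Zane, Wren} as one unit (2 internal orders) and seat the resulting 7 units around the table: (6)! circular arrangements.
So 2 × (6)! = 2 × 720 = 1440.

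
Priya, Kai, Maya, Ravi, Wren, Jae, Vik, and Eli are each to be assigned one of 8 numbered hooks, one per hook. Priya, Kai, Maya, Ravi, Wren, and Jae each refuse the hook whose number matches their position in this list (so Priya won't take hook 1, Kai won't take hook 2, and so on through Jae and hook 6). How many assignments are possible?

Let Aᵢ (for 1 ≤ i ≤ 6) be the placements that put person i in their forbidden hook. Any j of these fix j positions, leaving (8−j)! ways to fill the rest, and there are C(6,j) ways to pick which j.
By inclusion–exclusion, the number of valid placements is Σ_{j=0}^{6} (−1)^j C(6,j)·(8−j)!.
Computing: 40320 − 30240 + 10800 − 2400 + 360 − 36 + 2 = 18806.

18806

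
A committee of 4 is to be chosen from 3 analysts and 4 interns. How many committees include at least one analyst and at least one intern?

Total 4-person selections from all 7: C(7,4) = 35.
Selections missing a whole group: no analysts → C(4,4) = 1; no interns → C(3,4) = 0.
Both groups omitted at once is impossible, so 35 − 1 = 34.

34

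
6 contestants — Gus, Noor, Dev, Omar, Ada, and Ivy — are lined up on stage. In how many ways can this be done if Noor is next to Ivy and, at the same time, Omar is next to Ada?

Treat {Noor,Ivy} as one block (2 orders) and {Omar,Ada} as another (2 orders).
That leaves 4 units to arrange: 2 × 2 × 4! = 4 × 24 = 96.

96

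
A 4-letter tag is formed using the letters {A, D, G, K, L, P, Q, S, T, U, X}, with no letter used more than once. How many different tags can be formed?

With no repetition, fill the 4 letters in order: 11 choices, then 10, down to 8.
11 × 10 × 9 × 8 = 7920.

7920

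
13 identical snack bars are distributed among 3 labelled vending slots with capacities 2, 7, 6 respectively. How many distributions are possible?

6

By stars and bars, unrestricted non-negative solutions to x_1+…+x_3 = 13 number C(13+2,2) = 105.
Subtract solutions that violate a single cap (substitute x_i' = x_i − (cap_i+1)): x_1 ≥ 3 gives C(12,2) = 66; x_2 ≥ 8 gives C(7,2) = 21; x_3 ≥ 7 gives C(8,2) = 28. Together 115.
Add back pairs where two caps are both exceeded: 6 + 10 + 0 = 16.
By inclusion–exclusion the count is 105 − 115 + 16 = 6.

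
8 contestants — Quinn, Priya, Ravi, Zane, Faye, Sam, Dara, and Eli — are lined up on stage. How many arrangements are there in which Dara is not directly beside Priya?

30240

There are 8! = 40320 arrangements in all. If Dara and Priya are adjacent, merging them into one block gives 2·(7)! = 10080 arrangements.
So 40320 − 10080 = 30240 arrangements keep them apart.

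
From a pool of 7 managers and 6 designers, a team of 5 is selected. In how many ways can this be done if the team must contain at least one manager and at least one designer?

1260

Unrestricted: C(13,5) = 1287 ways to pick any 5 of the 13.
Subtract selections that omit an entire group: no managers → C(6,5) = 6; no designers → C(7,5) = 21.
Both groups omitted at once is impossible, so 1287 − 27 = 1260.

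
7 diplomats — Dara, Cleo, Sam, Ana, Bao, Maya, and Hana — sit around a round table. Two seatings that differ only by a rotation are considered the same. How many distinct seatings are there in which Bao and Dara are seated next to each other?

240

Glue Bao and Dara into a block (2 internal orders). Seating 6 units around a circle gives (5)! arrangements.
So 2 × (5)! = 2 × 120 = 240.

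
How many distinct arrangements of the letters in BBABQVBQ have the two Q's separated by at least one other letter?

630

There are 8!/(4!·2!) = 840 arrangements of BBABQVBQ in total.
If the two Q's are adjacent, glue them into one block, leaving 7 items to arrange: (7)!/(4!) = 210 ways.
Subtracting, 840 − 210 = 630 arrangements keep the Q's apart.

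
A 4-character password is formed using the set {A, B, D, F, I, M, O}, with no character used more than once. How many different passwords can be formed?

840

Choose and order 4 of the 7 symbols: the first character has 7 options, the next 6, then 5, 4.
7 × 6 × 5 × 4 = 840.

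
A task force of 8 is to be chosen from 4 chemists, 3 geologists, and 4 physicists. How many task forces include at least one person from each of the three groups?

164

Total 8-person selections from all 11: C(11,8) = 165.
Selections missing a whole group: no chemists → C(7,8) = 0; no geologists → C(8,8) = 1; no physicists → C(7,8) = 0.
Add back selections omitting two groups (i.e. drawn from a single group): C(4,8) + C(3,8) + C(4,8) = 0.
By inclusion–exclusion: 165 − 1 + 0 = 164.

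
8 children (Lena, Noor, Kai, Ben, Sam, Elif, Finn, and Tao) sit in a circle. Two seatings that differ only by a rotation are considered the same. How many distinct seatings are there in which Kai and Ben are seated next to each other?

Glue Kai and Ben into a block (2 internal orders). Seating 7 units around a circle gives (6)! arrangements.
So 2 × (6)! = 2 × 720 = 1440.

1440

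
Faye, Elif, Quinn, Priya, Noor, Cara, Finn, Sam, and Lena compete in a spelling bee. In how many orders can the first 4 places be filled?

3024

There are 9 choices for 1st place, 8 for 2nd, and so on down to 6 for position 4.
That gives 9 × 8 × 7 × 6 = 3024.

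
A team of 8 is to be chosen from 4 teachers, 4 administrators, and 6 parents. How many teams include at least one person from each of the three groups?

Total 8-person selections from all 14: C(14,8) = 3003.
Subtract selections that omit an entire group: no teachers → C(10,8) = 45; no administrators → C(10,8) = 45; no parents → C(8,8) = 1.
Add back selections omitting two groups (i.e. drawn from a single group): C(4,8) + C(4,8) + C(6,8) = 0.
By inclusion–exclusion: 3003 − 91 + 0 = 2912.

2912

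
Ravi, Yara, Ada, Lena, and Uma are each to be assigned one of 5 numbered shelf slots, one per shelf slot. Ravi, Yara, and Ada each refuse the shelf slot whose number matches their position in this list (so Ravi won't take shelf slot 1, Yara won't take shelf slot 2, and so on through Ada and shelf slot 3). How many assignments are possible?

Let Aᵢ (for i ∈ {1, 2, 3}) be the placements that put person i in their forbidden shelf slot. Any j of these fix j positions, leaving (5−j)! ways to fill the rest, and there are C(3,j) ways to pick which j.
By inclusion–exclusion, the number of valid placements is Σ_{j=0}^{3} (−1)^j C(3,j)·(5−j)!.
Computing: 120 − 72 + 18 − 2 = 64.

64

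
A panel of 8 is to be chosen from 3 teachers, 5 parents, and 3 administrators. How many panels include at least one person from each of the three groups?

With no constraint there are C(11,8) = 165 possible selections.
Subtract selections that omit an entire group: no teachers → C(8,8) = 1; no parents → C(6,8) = 0; no administrators → C(8,8) = 1.
Add back selections omitting two groups (i.e. drawn from a single group): C(3,8) + C(5,8) + C(3,8) = 0.
By inclusion–exclusion: 165 − 2 + 0 = 163.

163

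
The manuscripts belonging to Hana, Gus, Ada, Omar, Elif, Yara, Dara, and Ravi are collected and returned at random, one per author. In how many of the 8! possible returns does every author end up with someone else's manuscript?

This is the derangement count D_8: permutations of 8 items with no fixed point.
By inclusion–exclusion this is Σ_{j=0}^{8} (−1)^j C(8,j)·(8−j)!.
Computing: 40320 − 40320 + 20160 − 6720 + 1680 − 336 + 56 − 8 + 1 = 14833.

14833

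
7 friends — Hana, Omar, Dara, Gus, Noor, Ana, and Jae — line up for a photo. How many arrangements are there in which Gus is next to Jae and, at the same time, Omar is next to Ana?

Treat {Gus,Jae} as one block (2 orders) and {Omar,Ana} as another (2 orders).
That leaves 5 units to arrange: 2 × 2 × 5! = 4 × 120 = 480.

480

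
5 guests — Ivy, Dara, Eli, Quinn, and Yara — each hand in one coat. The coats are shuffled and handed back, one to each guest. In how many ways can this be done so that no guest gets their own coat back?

44

Let Aᵢ be the assignments in which guest i gets their own coat. We want the size of the complement of A₁∪…∪A_5.
By inclusion–exclusion this is Σ_{j=0}^{5} (−1)^j C(5,j)·(5−j)!.
Computing: 120 − 120 + 60 − 20 + 5 − 1 = 44.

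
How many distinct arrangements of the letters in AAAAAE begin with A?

With the first slot taken by A, it remains to arrange the other 5 letters (AAAAE).
Those 5 letters have A appearing 4 times, giving (5)!/(4!) = 5.

5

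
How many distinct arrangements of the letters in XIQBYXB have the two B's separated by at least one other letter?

Total arrangements of XIQBYXB: 7!/(2!·2!) = 1260.
Arrangements with the B's together: treat BB as one letter, giving (6)!/(2!) = 360.
Subtracting, 1260 − 360 = 900 arrangements keep the B's apart.

900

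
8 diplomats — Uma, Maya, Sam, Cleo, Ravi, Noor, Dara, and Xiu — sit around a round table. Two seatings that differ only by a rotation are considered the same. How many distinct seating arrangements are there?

5040

Seat Uma anywhere (absorbing the rotational symmetry), then permute the other 7: (7)! = 5040.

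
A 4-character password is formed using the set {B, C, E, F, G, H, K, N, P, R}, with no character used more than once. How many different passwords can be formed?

Choose and order 4 of the 10 symbols: the first character has 10 options, the next 9, then 8, 7.
That product is 10 × 9 × 8 × 7 = 5040.

5040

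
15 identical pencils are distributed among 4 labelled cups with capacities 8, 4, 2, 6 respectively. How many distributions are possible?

Ignoring the caps, the number of non-negative solutions to x_1+…+x_4 = 15 is C(18,3) = 816.
Subtract solutions that violate a single cap (substitute x_i' = x_i − (cap_i+1)): x_1 ≥ 9 gives C(9,3) = 84; x_2 ≥ 5 gives C(13,3) = 286; x_3 ≥ 3 gives C(15,3) = 455; x_4 ≥ 7 gives C(11,3) = 165. Together 990.
Add back pairs where two caps are both exceeded: 4 + 20 + 0 + 120 + 20 + 56 = 220.
Subtract triples: 0 + 0 + 0 + 1 = 1.
By inclusion–exclusion the count is 816 − 990 + 220 − 1 = 45.

45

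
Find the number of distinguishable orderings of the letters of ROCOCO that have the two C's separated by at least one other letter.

40

There are 6!/(3!·2!) = 60 arrangements of ROCOCO in total.
If the two C's are adjacent, glue them into one block, leaving 5 items to arrange: (5)!/(3!) = 20 ways.
Subtracting, 60 − 20 = 40 arrangements keep the C's apart.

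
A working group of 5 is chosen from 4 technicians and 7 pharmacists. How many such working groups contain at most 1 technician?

Split by how many technicians are chosen (0 through 1).
Sum: C(4,0)·C(7,5) + C(4,1)·C(7,4) = 21 + 140 = 161.

161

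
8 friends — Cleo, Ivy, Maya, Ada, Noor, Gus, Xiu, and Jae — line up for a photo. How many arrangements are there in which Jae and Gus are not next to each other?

Of the 8! = 40320 arrangements, those with Jae and Gus adjacent number 2 × 7! = 10080 (treat the pair as a block with 2 internal orders).
So 40320 − 10080 = 30240 arrangements keep them apart.

30240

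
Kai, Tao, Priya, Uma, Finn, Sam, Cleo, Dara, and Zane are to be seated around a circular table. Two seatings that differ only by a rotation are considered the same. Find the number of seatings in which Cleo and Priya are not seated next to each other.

30240

Without the restriction there are (8)! = 40320 seatings.
Those with Cleo next to Priya: fuse the pair into one unit and seat 8 units around a circle — 2·(7)! = 10080.
Subtracting, 40320 − 10080 = 30240.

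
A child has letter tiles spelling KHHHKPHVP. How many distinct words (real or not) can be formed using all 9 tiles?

The 9 letters of KHHHKPHVP have repeats: H appearing 4 times, K appearing twice, and P appearing twice.
Dividing 9! = 362880 by 4!·2!·2! = 96 for the repeated letters gives 3780.

3780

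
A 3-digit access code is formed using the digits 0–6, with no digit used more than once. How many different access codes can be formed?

With no repetition, fill the 3 digits in order: 7 choices, then 6, down to 5.
7 × 6 × 5 = 210.

210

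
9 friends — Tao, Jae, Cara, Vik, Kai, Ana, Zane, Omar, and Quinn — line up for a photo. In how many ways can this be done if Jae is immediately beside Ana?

80640

Glue Jae and Ana into one block (2 internal orders), leaving 8 units to arrange in a row.
That gives 2 × 8! = 2 × 40320 = 80640.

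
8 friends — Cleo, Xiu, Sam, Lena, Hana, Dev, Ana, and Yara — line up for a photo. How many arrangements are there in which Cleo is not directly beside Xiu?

Of the 8! = 40320 arrangements, those with Cleo and Xiu adjacent number 2 × 7! = 10080 (treat the pair as a block with 2 internal orders).
Complementary counting: 40320 − 10080 = 30240.

30240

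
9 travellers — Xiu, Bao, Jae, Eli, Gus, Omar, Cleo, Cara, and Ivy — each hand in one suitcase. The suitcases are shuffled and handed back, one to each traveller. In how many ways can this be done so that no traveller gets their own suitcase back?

This is the derangement count D_9: permutations of 9 items with no fixed point.
By inclusion–exclusion this is Σ_{j=0}^{9} (−1)^j C(9,j)·(9−j)!.
Computing: 362880 − 362880 + 181440 − 60480 + 15120 − 3024 + 504 − 72 + 9 − 1 = 133496.

133496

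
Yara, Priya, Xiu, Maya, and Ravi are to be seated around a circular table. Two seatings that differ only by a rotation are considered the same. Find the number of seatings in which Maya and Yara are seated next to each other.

12

Treat {Maya, Yara} as one unit (2 internal orders) and seat the resulting 4 units around the table: (3)! circular arrangements.
So 2 × (3)! = 2 × 6 = 12.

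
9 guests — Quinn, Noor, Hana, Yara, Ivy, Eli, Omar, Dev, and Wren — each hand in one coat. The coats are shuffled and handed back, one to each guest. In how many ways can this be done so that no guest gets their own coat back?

Count assignments avoiding every fixed point. For any j of the 9 guests fixed to their own coat, the other 9−j can be arranged in (9−j)! ways.
By inclusion–exclusion this is Σ_{j=0}^{9} (−1)^j C(9,j)·(9−j)!.
Computing: 362880 − 362880 + 181440 − 60480 + 15120 − 3024 + 504 − 72 + 9 − 1 = 133496.

133496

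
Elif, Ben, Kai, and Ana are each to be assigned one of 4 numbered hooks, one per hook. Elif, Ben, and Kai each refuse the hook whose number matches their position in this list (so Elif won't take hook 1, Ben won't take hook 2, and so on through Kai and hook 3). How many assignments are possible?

Let Aᵢ (for i ∈ {1, 2, 3}) be the placements that put person i in their forbidden hook. Any j of these fix j positions, leaving (4−j)! ways to fill the rest, and there are C(3,j) ways to pick which j.
By inclusion–exclusion, the number of valid placements is Σ_{j=0}^{3} (−1)^j C(3,j)·(4−j)!.
Computing: 24 − 18 + 6 − 1 = 11.

11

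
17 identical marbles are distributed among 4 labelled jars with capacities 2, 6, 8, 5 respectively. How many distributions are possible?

Ignoring the caps, the number of non-negative solutions to x_1+…+x_4 = 17 is C(20,3) = 1140.
Subtract solutions that violate a single cap (substitute x_i' = x_i − (cap_i+1)): x_1 ≥ 3 gives C(17,3) = 680; x_2 ≥ 7 gives C(13,3) = 286; x_3 ≥ 9 gives C(11,3) = 165; x_4 ≥ 6 gives C(14,3) = 364. Together 1495.
Add back pairs where two caps are both exceeded: 120 + 56 + 165 + 4 + 35 + 10 = 390.
Subtract triples: 0 + 4 + 0 + 0 = 4.
By inclusion–exclusion the count is 1140 − 1495 + 390 − 4 = 31.

31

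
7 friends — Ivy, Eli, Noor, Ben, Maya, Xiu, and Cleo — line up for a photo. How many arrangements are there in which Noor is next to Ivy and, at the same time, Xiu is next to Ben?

480

Treat {Noor,Ivy} as one block (2 orders) and {Xiu,Ben} as another (2 orders).
That leaves 5 units to arrange: 2 × 2 × 5! = 4 × 120 = 480.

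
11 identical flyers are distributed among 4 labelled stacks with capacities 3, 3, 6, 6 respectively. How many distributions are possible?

78

Ignoring the caps, the number of non-negative solutions to x_1+…+x_4 = 11 is C(14,3) = 364.
Subtract solutions that violate a single cap (substitute x_i' = x_i − (cap_i+1)): x_1 ≥ 4 gives C(10,3) = 120; x_2 ≥ 4 gives C(10,3) = 120; x_3 ≥ 7 gives C(7,3) = 35; x_4 ≥ 7 gives C(7,3) = 35. Together 310.
Add back pairs where two caps are both exceeded: 20 + 1 + 1 + 1 + 1 + 0 = 24.
By inclusion–exclusion the count is 364 − 310 + 24 = 78.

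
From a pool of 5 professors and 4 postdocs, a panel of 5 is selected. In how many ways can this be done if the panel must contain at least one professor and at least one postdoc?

Unrestricted: C(9,5) = 126 ways to pick any 5 of the 9.
Selections missing a whole group: no professors → C(4,5) = 0; no postdocs → C(5,5) = 1.
Both groups omitted at once is impossible, so 126 − 1 = 125.

125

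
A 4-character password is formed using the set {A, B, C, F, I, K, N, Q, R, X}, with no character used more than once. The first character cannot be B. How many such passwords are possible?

The first character has 10−1 = 9 choices (anything except B).
The remaining 3 characters are filled from the other 9 symbols without repetition: 9 × 8 × 7 = 504.
Total: 9 × 504 = 4536.

4536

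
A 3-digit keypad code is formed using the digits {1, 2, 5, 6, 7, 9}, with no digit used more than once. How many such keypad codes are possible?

With no repetition, fill the 3 digits in order: 6 choices, then 5, down to 4.
6 × 5 × 4 = 120.

120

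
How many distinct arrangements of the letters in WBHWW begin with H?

With the first slot taken by H, it remains to arrange the other 4 letters (WBWW).
Those 4 letters have W appearing 3 times, giving (4)!/(3!) = 4.

4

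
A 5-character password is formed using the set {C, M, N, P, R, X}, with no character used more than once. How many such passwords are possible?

720

Choose and order 5 of the 6 symbols: the first character has 6 options, the next 5, and so on down to 2.
That product is 6 × 5 × 4 × 3 × 2 = 720.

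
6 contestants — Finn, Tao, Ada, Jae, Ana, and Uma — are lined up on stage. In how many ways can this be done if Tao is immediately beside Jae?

240

Treat {Tao, Jae} as a single unit. There are 5 units to order, and the pair itself can be ordered 2 ways.
So the count is 2·(5)! = 240.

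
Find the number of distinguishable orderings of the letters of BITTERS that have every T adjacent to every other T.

Treat the 2 copies of T as a single block. The multiset to arrange is then {TT, B, E, I, R, S}, 6 items in all.
All 6 items are distinct, so there are (6)! = 720 arrangements.

720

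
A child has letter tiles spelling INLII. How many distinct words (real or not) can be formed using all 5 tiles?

20

The 5 letters of INLII have repeats: I appearing 3 times.
Dividing 5! = 120 by 3! = 6 for the repeated letters gives 20.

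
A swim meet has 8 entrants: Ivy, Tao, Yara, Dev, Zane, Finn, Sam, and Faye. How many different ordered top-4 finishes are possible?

1680

There are 8 choices for 1st place, 7 for 2nd, and so on down to 5 for position 4.
That gives 8 × 7 × 6 × 5 = 1680.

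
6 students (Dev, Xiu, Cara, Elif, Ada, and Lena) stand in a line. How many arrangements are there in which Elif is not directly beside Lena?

480

There are 6! = 720 arrangements in all. If Elif and Lena are adjacent, merging them into one block gives 2·(5)! = 240 arrangements.
So 720 − 240 = 480 arrangements keep them apart.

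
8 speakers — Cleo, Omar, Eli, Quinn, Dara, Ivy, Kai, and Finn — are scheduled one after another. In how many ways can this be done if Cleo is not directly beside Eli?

30240

Of the 8! = 40320 arrangements, those with Cleo and Eli adjacent number 2 × 7! = 10080 (treat the pair as a block with 2 internal orders).
So 40320 − 10080 = 30240 arrangements keep them apart.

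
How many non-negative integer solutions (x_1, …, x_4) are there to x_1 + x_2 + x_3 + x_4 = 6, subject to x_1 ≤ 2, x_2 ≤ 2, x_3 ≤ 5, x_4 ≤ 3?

34

Ignoring the caps, the number of non-negative solutions to x_1+…+x_4 = 6 is C(9,3) = 84.
Subtract solutions that violate a single cap (substitute x_i' = x_i − (cap_i+1)): x_1 ≥ 3 gives C(6,3) = 20; x_2 ≥ 3 gives C(6,3) = 20; x_3 ≥ 6 gives C(3,3) = 1; x_4 ≥ 4 gives C(5,3) = 10. Together 51.
Add back pairs where two caps are both exceeded: 1 + 0 + 0 + 0 + 0 + 0 = 1.
By inclusion–exclusion the count is 84 − 51 + 1 = 34.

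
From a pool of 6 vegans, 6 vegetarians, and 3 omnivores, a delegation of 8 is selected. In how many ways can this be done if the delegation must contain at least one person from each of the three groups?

Total 8-person selections from all 15: C(15,8) = 6435.
Selections missing a whole group: no vegans → C(9,8) = 9; no vegetarians → C(9,8) = 9; no omnivores → C(12,8) = 495.
Add back selections omitting two groups (i.e. drawn from a single group): C(6,8) + C(6,8) + C(3,8) = 0.
By inclusion–exclusion: 6435 − 513 + 0 = 5922.

5922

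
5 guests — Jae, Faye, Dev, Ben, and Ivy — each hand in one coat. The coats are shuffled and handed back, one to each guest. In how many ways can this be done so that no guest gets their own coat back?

44

This is the derangement count D_5: permutations of 5 items with no fixed point.
By inclusion–exclusion this is Σ_{j=0}^{5} (−1)^j C(5,j)·(5−j)!.
Computing: 120 − 120 + 60 − 20 + 5 − 1 = 44.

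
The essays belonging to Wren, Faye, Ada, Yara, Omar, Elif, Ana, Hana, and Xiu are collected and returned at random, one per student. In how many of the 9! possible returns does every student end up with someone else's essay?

Count assignments avoiding every fixed point. For any j of the 9 students fixed to their own essay, the other 9−j can be arranged in (9−j)! ways.
By inclusion–exclusion this is Σ_{j=0}^{9} (−1)^j C(9,j)·(9−j)!.
Computing: 362880 − 362880 + 181440 − 60480 + 15120 − 3024 + 504 − 72 + 9 − 1 = 133496.

133496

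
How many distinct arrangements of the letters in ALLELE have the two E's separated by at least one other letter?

Total arrangements of ALLELE: 6!/(3!·2!) = 60.
Arrangements with the E's together: treat EE as one letter, giving (5)!/(3!) = 20.
Subtracting, 60 − 20 = 40 arrangements keep the E's apart.

40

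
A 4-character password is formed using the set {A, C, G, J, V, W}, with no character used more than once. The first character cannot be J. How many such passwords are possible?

The first character has 6−1 = 5 choices (anything except J).
The remaining 3 characters are filled from the other 5 symbols without repetition: 5 × 4 × 3 = 60.
Total: 5 × 60 = 300.

300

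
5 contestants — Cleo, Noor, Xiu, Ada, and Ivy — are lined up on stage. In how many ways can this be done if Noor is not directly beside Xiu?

72

Of the 5! = 120 arrangements, those with Noor and Xiu adjacent number 2 × 4! = 48 (treat the pair as a block with 2 internal orders).
Complementary counting: 120 − 48 = 72.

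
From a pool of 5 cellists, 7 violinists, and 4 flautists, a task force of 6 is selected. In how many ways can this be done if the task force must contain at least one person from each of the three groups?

6545

Total 6-person selections from all 16: C(16,6) = 8008.
Subtract selections that omit an entire group: no cellists → C(11,6) = 462; no violinists → C(9,6) = 84; no flautists → C(12,6) = 924.
Add back selections omitting two groups (i.e. drawn from a single group): C(5,6) + C(7,6) + C(4,6) = 7.
By inclusion–exclusion: 8008 − 1470 + 7 = 6545.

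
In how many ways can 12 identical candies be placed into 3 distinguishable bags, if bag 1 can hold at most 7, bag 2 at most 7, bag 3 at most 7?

Without the upper bounds there are C(14,2) = 91 ways to split 12 among 3 bags.
Subtract solutions that violate a single cap (substitute x_i' = x_i − (cap_i+1)): x_1 ≥ 8 gives C(6,2) = 15; x_2 ≥ 8 gives C(6,2) = 15; x_3 ≥ 8 gives C(6,2) = 15. Together 45.
No two caps can be exceeded simultaneously, so the pair terms are all 0.
By inclusion–exclusion the count is 91 − 45 + 0 = 46.

46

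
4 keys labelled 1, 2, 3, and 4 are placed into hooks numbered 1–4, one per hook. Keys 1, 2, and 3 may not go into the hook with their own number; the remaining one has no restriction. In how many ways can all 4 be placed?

11

Let Aᵢ (for i ∈ {1, 2, 3}) be the placements that put key i in its forbidden hook. Any j of these fix j positions, leaving (4−j)! ways to fill the rest, and there are C(3,j) ways to pick which j.
By inclusion–exclusion, the number of valid placements is Σ_{j=0}^{3} (−1)^j C(3,j)·(4−j)!.
Computing: 24 − 18 + 6 − 1 = 11.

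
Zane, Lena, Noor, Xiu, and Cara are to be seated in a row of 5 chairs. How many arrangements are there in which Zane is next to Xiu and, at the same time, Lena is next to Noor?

Treat {Zane,Xiu} as one block (2 orders) and {Lena,Noor} as another (2 orders).
That leaves 3 units to arrange: 2 × 2 × 3! = 4 × 6 = 24.

24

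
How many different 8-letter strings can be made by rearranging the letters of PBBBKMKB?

PBBBKMKB has 8 letters with B appearing 4 times and K appearing twice.
So there are 8! / (4!·2!) = 840 distinguishable arrangements.

840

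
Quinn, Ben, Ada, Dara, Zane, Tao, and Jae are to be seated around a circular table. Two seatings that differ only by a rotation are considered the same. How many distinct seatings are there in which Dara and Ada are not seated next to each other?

480

Without the restriction there are (6)! = 720 seatings.
Seatings with Dara beside Ada: treat them as a block with 2 internal orders, giving 2 × (5)! = 240.
Subtracting, 720 − 240 = 480.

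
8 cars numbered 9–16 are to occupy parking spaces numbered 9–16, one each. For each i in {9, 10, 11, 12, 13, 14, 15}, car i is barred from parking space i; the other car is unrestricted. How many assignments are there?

16687

Let Aᵢ (for 9 ≤ i ≤ 15) be the placements that put car i in its forbidden parking space. Any j of these fix j positions, leaving (8−j)! ways to fill the rest, and there are C(7,j) ways to pick which j.
By inclusion–exclusion, the number of valid placements is Σ_{j=0}^{7} (−1)^j C(7,j)·(8−j)!.
Computing: 40320 − 35280 + 15120 − 4200 + 840 − 126 + 14 − 1 = 16687.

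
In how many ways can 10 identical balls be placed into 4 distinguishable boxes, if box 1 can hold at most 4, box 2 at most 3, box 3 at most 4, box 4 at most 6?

Without the upper bounds there are C(13,3) = 286 ways to split 10 among 4 boxes.
Subtract solutions that violate a single cap (substitute x_i' = x_i − (cap_i+1)): x_1 ≥ 5 gives C(8,3) = 56; x_2 ≥ 4 gives C(9,3) = 84; x_3 ≥ 5 gives C(8,3) = 56; x_4 ≥ 7 gives C(6,3) = 20. Together 216.
Add back pairs where two caps are both exceeded: 4 + 1 + 0 + 4 + 0 + 0 = 9.
By inclusion–exclusion the count is 286 − 216 + 9 = 79.

79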